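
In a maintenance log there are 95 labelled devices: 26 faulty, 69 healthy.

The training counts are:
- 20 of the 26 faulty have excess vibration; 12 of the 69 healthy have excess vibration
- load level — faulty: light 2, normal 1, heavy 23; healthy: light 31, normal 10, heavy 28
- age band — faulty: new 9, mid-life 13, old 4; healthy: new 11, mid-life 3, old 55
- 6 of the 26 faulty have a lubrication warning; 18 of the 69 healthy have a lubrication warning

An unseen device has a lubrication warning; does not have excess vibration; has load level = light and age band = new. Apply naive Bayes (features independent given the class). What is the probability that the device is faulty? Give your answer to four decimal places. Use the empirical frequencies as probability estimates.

0.0335

faulty: (26/95) × (6/26) × (2/26) × (9/26) × (6/26) ≈ 0.000388089
healthy: (69/95) × (57/69) × (31/69) × (11/69) × (18/69) ≈ 0.0112107
P(faulty | x) = 0.000388089 / 0.011598789 ≈ 0.0335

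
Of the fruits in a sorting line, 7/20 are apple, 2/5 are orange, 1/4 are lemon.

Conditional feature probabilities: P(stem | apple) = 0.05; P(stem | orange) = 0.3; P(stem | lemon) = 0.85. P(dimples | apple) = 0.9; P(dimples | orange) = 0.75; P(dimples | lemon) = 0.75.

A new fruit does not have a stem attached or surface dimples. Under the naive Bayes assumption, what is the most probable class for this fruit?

apple: 0.35 × (1−0.05) × (1−0.9) = 0.03325
orange: 0.4 × (1−0.3) × (1−0.75) = 0.07
lemon: 0.25 × (1−0.85) × (1−0.75) = 0.009375
Highest score → orange.

orange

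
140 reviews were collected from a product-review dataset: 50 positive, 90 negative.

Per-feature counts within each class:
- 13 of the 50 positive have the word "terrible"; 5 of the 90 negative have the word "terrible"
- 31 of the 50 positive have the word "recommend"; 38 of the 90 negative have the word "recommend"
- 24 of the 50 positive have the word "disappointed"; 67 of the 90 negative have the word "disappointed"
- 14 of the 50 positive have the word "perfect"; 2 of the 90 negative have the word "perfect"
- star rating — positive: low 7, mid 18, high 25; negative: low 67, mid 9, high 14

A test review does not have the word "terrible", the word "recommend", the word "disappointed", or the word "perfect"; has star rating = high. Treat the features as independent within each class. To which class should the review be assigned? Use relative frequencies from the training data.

positive: (50/140) × (37/50) × (19/50) × (26/50) × (36/50) × (25/50) ≈ 0.0188002
negative: (90/140) × (85/90) × (52/90) × (23/90) × (88/90) × (14/90) ≈ 0.0136352
Highest score → positive.

positive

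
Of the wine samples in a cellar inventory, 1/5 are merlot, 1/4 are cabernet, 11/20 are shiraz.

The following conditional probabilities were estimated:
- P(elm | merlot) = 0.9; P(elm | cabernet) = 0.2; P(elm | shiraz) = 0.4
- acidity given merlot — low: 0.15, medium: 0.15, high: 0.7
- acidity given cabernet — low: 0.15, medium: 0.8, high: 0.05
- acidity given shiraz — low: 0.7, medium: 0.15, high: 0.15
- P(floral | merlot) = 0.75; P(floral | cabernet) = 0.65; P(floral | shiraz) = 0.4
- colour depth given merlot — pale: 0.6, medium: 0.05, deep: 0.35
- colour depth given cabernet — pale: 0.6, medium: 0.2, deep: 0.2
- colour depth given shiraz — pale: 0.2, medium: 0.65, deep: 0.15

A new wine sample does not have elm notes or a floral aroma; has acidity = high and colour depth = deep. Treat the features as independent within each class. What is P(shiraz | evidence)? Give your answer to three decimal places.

0.698

merlot: 0.2 × (1−0.9) × 0.7 × (1−0.75) × 0.35 = 0.001225
cabernet: 0.25 × (1−0.2) × 0.05 × (1−0.65) × 0.2 = 0.0007
shiraz: 0.55 × (1−0.4) × 0.15 × (1−0.4) × 0.15 = 0.004455
P(shiraz | x) = 0.004455 / 0.00638 ≈ 0.698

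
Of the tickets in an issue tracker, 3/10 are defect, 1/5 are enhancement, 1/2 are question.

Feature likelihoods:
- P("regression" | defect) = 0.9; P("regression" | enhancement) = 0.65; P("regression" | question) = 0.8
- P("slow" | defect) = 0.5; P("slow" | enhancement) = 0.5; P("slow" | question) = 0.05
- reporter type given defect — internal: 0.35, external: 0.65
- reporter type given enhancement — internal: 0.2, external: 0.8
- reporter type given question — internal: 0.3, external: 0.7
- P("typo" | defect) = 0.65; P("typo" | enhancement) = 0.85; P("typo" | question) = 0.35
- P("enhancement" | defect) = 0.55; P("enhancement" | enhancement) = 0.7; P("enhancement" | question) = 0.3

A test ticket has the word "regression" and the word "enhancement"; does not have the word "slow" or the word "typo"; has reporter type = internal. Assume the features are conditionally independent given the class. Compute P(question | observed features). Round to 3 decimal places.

0.680

defect: 0.3 × 0.9 × (1−0.5) × 0.35 × (1−0.65) × 0.55 = 0.009095625
enhancement: 0.2 × 0.65 × (1−0.5) × 0.2 × (1−0.85) × 0.7 = 0.001365
question: 0.5 × 0.8 × (1−0.05) × 0.3 × (1−0.35) × 0.3 = 0.02223
P(question | x) = 0.02223 / 0.032690625 ≈ 0.680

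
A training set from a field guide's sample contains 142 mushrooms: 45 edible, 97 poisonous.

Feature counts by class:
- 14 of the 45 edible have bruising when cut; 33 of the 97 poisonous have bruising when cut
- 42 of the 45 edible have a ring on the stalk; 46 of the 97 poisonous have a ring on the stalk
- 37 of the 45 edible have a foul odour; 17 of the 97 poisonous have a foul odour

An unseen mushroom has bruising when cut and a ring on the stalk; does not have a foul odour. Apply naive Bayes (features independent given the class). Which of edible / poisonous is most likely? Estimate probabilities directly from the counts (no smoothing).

poisonous

edible: (45/142) × (14/45) × (42/45) × (8/45) ≈ 0.0163589
poisonous: (97/142) × (33/97) × (46/97) × (80/97) ≈ 0.0908929
Highest score → poisonous.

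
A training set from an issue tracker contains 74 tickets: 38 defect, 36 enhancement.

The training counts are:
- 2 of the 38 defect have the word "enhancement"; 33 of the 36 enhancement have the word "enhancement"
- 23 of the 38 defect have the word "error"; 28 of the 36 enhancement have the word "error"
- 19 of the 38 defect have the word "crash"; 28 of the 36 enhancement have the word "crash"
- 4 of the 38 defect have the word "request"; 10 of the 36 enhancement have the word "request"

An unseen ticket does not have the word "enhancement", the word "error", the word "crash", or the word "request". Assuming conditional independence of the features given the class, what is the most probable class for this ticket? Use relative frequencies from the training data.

defect

defect: (38/74) × (36/38) × (15/38) × (19/38) × (34/38) ≈ 0.08591
enhancement: (36/74) × (3/36) × (8/36) × (8/36) × (26/36) ≈ 0.00144589
Highest score → defect.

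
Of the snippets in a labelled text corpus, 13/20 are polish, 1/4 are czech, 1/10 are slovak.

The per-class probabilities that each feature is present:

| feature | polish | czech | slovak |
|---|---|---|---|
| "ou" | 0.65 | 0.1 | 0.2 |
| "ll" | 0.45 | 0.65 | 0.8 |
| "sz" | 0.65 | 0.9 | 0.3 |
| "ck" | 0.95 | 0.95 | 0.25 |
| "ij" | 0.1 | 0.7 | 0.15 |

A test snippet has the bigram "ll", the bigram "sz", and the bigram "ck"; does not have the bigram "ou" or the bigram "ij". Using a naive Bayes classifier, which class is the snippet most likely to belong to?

polish: 0.65 × (1−0.65) × 0.45 × 0.65 × 0.95 × (1−0.1) = 0.05689490625
czech: 0.25 × (1−0.1) × 0.65 × 0.9 × 0.95 × (1−0.7) = 0.037513125
slovak: 0.1 × (1−0.2) × 0.8 × 0.3 × 0.25 × (1−0.15) = 0.00408
Highest score → polish.

polish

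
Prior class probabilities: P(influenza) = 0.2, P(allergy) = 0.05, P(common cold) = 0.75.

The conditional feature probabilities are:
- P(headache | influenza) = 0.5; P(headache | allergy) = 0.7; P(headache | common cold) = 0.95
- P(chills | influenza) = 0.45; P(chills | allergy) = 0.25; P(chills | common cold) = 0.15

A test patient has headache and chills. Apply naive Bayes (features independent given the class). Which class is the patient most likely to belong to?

common cold

influenza: 0.2 × 0.5 × 0.45 = 0.045
allergy: 0.05 × 0.7 × 0.25 = 0.00875
common cold: 0.75 × 0.95 × 0.15 = 0.106875
Highest score → common cold.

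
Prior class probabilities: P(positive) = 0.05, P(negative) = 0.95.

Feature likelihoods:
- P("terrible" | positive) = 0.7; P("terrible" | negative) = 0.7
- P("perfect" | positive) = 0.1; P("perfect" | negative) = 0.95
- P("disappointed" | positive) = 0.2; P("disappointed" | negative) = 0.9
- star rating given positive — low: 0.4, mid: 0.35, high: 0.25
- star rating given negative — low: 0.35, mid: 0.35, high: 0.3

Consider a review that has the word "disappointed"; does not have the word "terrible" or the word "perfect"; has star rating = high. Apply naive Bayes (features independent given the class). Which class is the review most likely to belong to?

positive: 0.05 × (1−0.7) × (1−0.1) × 0.2 × 0.25 = 0.000675
negative: 0.95 × (1−0.7) × (1−0.95) × 0.9 × 0.3 = 0.0038475
Highest score → negative.

negative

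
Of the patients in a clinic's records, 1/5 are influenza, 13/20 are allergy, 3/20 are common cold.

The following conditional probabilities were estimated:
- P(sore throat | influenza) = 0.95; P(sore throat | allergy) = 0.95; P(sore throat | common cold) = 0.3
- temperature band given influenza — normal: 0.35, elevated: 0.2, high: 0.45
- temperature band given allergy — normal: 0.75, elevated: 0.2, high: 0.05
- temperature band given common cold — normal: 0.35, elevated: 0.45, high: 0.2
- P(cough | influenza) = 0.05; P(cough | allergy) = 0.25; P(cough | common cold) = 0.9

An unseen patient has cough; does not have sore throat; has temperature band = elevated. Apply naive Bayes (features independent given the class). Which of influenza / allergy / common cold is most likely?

influenza: 0.2 × (1−0.95) × 0.2 × 0.05 = 0.0001
allergy: 0.65 × (1−0.95) × 0.2 × 0.25 = 0.001625
common cold: 0.15 × (1−0.3) × 0.45 × 0.9 = 0.042525
Highest score → common cold.

common cold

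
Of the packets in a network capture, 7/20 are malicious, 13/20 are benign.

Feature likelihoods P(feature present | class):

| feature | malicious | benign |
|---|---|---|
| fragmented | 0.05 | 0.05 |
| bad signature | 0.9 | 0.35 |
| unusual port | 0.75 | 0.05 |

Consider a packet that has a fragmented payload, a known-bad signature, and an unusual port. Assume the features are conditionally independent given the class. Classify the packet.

malicious: 0.35 × 0.05 × 0.9 × 0.75 = 0.0118125
benign: 0.65 × 0.05 × 0.35 × 0.05 = 0.00056875
Highest score → malicious.

malicious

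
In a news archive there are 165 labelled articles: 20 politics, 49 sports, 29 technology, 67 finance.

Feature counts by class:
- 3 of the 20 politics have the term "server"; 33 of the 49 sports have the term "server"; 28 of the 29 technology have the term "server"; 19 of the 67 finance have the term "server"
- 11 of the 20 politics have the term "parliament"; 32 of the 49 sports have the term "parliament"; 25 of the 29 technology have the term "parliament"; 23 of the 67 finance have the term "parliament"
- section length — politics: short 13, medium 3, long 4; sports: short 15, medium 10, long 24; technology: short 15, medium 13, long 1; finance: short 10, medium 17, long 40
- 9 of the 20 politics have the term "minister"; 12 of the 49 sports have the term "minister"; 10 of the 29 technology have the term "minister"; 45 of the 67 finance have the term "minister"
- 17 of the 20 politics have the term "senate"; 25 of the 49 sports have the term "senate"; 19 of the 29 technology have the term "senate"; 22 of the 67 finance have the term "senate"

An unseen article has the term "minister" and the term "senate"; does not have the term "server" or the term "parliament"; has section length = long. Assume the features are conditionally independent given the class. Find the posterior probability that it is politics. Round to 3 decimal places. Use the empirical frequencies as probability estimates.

politics: (20/165) × (17/20) × (9/20) × (4/20) × (9/20) × (17/20) ≈ 0.00354682
sports: (49/165) × (16/49) × (17/49) × (24/49) × (12/49) × (25/49) ≈ 0.00205889
technology: (29/165) × (1/29) × (4/29) × (1/29) × (10/29) × (19/29) ≈ 0.00000651235
finance: (67/165) × (48/67) × (44/67) × (40/67) × (45/67) × (22/67) ≈ 0.0251539
P(politics | x) = 0.00354682 / 0.03076612235 ≈ 0.115

0.115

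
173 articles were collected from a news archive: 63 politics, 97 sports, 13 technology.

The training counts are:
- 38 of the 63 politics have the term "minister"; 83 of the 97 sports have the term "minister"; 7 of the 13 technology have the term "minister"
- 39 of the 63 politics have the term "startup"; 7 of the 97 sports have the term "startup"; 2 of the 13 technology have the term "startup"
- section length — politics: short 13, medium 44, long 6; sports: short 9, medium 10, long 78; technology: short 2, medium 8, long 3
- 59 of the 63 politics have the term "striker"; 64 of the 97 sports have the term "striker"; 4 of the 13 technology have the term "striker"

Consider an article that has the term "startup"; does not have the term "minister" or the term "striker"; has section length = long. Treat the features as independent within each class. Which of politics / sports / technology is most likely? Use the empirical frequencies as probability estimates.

sports

politics: (63/173) × (25/63) × (39/63) × (6/63) × (4/63) ≈ 0.000540939
sports: (97/173) × (14/97) × (7/97) × (78/97) × (33/97) ≈ 0.00159762
technology: (13/173) × (6/13) × (2/13) × (3/13) × (9/13) ≈ 0.00085245
Highest score → sports.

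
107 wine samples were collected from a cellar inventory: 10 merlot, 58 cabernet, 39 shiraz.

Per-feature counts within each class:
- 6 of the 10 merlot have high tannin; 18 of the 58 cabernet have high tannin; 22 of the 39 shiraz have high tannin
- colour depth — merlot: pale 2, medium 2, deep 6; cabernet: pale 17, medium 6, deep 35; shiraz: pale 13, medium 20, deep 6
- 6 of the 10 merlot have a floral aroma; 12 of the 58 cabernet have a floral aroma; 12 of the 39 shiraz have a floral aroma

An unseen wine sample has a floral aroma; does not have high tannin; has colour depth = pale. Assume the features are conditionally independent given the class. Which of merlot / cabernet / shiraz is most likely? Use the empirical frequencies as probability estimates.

cabernet

merlot: (10/107) × (4/10) × (2/10) × (6/10) ≈ 0.00448598
cabernet: (58/107) × (40/58) × (17/58) × (12/58) ≈ 0.0226699
shiraz: (39/107) × (17/39) × (13/39) × (12/39) ≈ 0.0162952
Highest score → cabernet.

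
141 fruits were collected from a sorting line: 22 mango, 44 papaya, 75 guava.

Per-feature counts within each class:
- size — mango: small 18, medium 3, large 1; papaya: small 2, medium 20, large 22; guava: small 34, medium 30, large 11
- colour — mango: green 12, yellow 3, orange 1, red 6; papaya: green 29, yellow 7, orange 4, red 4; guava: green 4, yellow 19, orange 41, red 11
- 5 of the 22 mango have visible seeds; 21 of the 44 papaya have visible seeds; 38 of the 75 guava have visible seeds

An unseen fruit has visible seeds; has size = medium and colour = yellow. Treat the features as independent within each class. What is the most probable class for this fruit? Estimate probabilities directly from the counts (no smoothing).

mango: (22/141) × (3/22) × (3/22) × (5/22) ≈ 0.000659399
papaya: (44/141) × (20/44) × (7/44) × (21/44) ≈ 0.0107702
guava: (75/141) × (30/75) × (19/75) × (38/75) ≈ 0.0273097
Highest score → guava.

guava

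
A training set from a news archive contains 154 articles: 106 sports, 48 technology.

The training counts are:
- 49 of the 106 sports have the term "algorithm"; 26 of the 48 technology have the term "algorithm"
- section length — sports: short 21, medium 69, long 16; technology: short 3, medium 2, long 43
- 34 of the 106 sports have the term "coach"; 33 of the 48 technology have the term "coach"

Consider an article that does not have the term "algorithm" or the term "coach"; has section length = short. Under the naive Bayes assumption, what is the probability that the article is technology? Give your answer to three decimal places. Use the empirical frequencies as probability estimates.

0.053

sports: (106/154) × (57/106) × (21/106) × (72/106) ≈ 0.0498074
technology: (48/154) × (22/48) × (3/48) × (15/48) ≈ 0.00279018
P(technology | x) = 0.00279018 / 0.05259758 ≈ 0.053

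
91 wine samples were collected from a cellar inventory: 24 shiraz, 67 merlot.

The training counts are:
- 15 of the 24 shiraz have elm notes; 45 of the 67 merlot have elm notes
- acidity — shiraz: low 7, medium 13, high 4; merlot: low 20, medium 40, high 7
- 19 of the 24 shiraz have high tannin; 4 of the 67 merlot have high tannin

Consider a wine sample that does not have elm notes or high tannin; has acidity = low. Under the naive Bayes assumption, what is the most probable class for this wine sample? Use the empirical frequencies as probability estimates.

merlot

shiraz: (24/91) × (9/24) × (7/24) × (5/24) ≈ 0.00600962
merlot: (67/91) × (22/67) × (20/67) × (63/67) ≈ 0.0678582
Highest score → merlot.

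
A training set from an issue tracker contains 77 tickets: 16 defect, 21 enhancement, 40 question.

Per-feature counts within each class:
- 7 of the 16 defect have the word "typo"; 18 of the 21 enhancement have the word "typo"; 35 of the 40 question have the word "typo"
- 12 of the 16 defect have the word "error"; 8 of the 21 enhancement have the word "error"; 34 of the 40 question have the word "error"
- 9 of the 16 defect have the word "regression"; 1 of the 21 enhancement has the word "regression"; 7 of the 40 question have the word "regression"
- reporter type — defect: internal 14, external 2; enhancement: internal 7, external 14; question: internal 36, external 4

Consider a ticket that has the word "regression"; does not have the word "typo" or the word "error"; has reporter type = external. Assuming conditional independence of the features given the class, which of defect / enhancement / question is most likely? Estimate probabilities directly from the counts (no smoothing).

defect

defect: (16/77) × (9/16) × (4/16) × (9/16) × (2/16) ≈ 0.00205459
enhancement: (21/77) × (3/21) × (13/21) × (1/21) × (14/21) ≈ 0.000765674
question: (40/77) × (5/40) × (6/40) × (7/40) × (4/40) ≈ 0.000170455
Highest score → defect.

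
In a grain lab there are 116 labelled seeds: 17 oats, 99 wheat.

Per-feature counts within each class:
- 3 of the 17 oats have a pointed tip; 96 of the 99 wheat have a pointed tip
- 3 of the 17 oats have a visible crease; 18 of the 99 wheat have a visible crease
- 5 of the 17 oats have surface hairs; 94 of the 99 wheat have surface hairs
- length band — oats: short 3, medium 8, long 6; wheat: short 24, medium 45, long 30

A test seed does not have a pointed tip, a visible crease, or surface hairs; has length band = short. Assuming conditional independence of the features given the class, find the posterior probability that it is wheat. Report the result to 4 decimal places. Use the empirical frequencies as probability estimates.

0.0205

oats: (17/116) × (14/17) × (14/17) × (12/17) × (3/17) ≈ 0.0123809
wheat: (99/116) × (3/99) × (81/99) × (5/99) × (24/99) ≈ 0.000259074
P(wheat | x) = 0.000259074 / 0.012639974 ≈ 0.0205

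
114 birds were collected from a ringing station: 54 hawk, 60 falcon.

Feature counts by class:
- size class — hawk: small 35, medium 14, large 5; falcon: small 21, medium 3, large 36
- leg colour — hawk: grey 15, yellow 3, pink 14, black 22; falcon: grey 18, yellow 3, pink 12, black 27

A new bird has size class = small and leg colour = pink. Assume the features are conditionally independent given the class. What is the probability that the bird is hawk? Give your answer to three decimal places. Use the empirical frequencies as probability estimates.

0.684

hawk: (54/114) × (35/54) × (14/54) ≈ 0.0795971
falcon: (60/114) × (21/60) × (12/60) ≈ 0.0368421
P(hawk | x) = 0.0795971 / 0.1164392 ≈ 0.684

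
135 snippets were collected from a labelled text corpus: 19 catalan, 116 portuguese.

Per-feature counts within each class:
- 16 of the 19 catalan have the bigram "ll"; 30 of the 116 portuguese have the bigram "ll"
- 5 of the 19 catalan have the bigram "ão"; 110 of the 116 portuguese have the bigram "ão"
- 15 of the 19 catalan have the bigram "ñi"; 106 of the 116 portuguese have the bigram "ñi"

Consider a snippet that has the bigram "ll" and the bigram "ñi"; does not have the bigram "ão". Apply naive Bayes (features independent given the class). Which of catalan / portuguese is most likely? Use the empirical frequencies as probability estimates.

catalan

catalan: (19/135) × (16/19) × (14/19) × (15/19) ≈ 0.0689443
portuguese: (116/135) × (30/116) × (6/116) × (106/116) ≈ 0.0105034
Highest score → catalan.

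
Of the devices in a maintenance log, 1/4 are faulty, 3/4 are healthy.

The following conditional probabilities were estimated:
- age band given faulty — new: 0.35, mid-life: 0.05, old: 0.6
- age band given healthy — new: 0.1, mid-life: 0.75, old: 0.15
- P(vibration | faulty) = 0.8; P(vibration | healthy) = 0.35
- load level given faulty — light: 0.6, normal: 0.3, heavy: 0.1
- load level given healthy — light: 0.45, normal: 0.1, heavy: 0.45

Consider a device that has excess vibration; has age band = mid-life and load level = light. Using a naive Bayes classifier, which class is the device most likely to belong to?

healthy

faulty: 0.25 × 0.05 × 0.8 × 0.6 = 0.006
healthy: 0.75 × 0.75 × 0.35 × 0.45 = 0.08859375
Highest score → healthy.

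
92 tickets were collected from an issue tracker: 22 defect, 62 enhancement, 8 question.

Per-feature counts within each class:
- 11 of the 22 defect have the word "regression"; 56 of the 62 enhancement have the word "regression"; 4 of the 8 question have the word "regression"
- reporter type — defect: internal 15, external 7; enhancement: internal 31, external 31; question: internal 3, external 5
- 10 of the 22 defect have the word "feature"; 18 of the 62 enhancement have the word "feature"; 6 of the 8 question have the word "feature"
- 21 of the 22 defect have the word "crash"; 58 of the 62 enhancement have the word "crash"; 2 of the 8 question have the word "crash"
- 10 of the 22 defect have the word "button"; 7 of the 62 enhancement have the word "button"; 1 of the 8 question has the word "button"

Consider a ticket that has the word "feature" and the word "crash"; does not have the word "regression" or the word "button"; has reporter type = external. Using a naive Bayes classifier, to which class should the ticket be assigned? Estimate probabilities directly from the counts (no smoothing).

defect: (22/92) × (11/22) × (7/22) × (10/22) × (21/22) × (12/22) ≈ 0.00900353
enhancement: (62/92) × (6/62) × (31/62) × (18/62) × (58/62) × (55/62) ≈ 0.00785636
question: (8/92) × (4/8) × (5/8) × (6/8) × (2/8) × (7/8) ≈ 0.00445822
Highest score → defect.

defect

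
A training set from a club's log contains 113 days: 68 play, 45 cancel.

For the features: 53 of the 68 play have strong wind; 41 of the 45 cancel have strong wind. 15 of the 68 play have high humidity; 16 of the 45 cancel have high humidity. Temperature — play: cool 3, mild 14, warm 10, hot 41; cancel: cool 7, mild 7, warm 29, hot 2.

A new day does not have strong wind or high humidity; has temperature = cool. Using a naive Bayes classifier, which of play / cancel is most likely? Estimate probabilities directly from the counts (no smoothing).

play

play: (68/113) × (15/68) × (53/68) × (3/68) ≈ 0.00456449
cancel: (45/113) × (4/45) × (29/45) × (7/45) ≈ 0.00354856
Highest score → play.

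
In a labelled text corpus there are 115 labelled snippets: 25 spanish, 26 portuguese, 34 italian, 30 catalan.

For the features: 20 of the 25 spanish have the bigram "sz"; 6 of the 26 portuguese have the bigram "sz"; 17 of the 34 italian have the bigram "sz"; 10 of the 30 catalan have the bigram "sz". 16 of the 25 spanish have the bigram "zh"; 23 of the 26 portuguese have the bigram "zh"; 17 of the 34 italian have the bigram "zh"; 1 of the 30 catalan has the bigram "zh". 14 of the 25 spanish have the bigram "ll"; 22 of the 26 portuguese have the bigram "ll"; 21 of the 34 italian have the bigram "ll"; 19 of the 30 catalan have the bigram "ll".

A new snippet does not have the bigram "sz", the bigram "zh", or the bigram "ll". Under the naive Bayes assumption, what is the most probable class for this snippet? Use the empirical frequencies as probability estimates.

spanish: (25/115) × (5/25) × (9/25) × (11/25) ≈ 0.00688696
portuguese: (26/115) × (20/26) × (3/26) × (4/26) ≈ 0.00308721
italian: (34/115) × (17/34) × (17/34) × (13/34) ≈ 0.0282609
catalan: (30/115) × (20/30) × (29/30) × (11/30) ≈ 0.0616425
Highest score → catalan.

catalan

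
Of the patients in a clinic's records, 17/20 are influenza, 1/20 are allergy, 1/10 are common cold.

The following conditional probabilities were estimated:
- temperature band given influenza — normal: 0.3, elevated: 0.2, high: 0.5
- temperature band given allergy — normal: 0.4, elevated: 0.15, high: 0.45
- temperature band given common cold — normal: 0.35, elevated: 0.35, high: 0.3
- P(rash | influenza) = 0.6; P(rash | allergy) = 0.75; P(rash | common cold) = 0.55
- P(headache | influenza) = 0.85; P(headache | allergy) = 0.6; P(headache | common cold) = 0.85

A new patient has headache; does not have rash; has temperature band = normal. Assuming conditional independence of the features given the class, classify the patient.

influenza: 0.85 × 0.3 × (1−0.6) × 0.85 = 0.0867
allergy: 0.05 × 0.4 × (1−0.75) × 0.6 = 0.003
common cold: 0.1 × 0.35 × (1−0.55) × 0.85 = 0.0133875
Highest score → influenza.

influenza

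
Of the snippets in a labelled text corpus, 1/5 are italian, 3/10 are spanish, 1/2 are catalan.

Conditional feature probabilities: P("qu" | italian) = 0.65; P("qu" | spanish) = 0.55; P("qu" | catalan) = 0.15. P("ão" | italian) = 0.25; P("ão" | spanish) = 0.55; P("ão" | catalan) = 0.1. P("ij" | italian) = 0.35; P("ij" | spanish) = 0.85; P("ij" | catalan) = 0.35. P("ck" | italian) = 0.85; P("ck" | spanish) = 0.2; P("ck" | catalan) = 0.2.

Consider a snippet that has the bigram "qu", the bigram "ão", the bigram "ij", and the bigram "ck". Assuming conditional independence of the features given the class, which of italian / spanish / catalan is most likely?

italian: 0.2 × 0.65 × 0.25 × 0.35 × 0.85 = 0.00966875
spanish: 0.3 × 0.55 × 0.55 × 0.85 × 0.2 = 0.0154275
catalan: 0.5 × 0.15 × 0.1 × 0.35 × 0.2 = 0.000525
Highest score → spanish.

spanish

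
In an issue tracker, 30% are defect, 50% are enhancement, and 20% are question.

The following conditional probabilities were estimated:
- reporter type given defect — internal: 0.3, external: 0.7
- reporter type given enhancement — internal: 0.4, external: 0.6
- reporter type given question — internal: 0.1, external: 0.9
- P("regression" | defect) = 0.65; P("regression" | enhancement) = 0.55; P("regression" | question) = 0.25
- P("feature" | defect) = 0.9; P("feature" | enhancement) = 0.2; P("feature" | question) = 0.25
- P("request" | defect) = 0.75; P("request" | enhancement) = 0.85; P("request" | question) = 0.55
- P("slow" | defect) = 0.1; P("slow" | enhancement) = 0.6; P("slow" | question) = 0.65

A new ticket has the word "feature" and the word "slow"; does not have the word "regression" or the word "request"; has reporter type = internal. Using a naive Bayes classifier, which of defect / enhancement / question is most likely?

defect: 0.3 × 0.3 × (1−0.65) × 0.9 × (1−0.75) × 0.1 = 0.00070875
enhancement: 0.5 × 0.4 × (1−0.55) × 0.2 × (1−0.85) × 0.6 = 0.00162
question: 0.2 × 0.1 × (1−0.25) × 0.25 × (1−0.55) × 0.65 = 0.001096875
Highest score → enhancement.

enhancement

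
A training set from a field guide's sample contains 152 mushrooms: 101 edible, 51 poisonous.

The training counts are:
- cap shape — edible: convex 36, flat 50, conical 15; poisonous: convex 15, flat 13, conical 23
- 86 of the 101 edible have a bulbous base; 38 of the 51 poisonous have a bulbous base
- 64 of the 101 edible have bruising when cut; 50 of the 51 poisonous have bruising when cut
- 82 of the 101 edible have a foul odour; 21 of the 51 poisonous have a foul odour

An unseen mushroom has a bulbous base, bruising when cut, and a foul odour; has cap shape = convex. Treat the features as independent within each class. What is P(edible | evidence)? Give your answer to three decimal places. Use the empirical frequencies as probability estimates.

0.778

edible: (101/152) × (36/101) × (86/101) × (64/101) × (82/101) ≈ 0.10375
poisonous: (51/152) × (15/51) × (38/51) × (50/51) × (21/51) ≈ 0.0296832
P(edible | x) = 0.10375 / 0.1334332 ≈ 0.778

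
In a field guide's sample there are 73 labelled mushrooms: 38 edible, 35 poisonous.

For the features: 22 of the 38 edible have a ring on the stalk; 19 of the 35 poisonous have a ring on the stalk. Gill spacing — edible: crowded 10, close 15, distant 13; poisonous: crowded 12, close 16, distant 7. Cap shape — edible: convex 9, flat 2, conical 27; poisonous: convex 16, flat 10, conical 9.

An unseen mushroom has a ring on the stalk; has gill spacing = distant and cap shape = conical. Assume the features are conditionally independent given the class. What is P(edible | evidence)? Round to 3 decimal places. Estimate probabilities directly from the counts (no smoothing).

0.846

edible: (38/73) × (22/38) × (13/38) × (27/38) ≈ 0.0732554
poisonous: (35/73) × (19/35) × (7/35) × (9/35) ≈ 0.0133855
P(edible | x) = 0.0732554 / 0.0866409 ≈ 0.846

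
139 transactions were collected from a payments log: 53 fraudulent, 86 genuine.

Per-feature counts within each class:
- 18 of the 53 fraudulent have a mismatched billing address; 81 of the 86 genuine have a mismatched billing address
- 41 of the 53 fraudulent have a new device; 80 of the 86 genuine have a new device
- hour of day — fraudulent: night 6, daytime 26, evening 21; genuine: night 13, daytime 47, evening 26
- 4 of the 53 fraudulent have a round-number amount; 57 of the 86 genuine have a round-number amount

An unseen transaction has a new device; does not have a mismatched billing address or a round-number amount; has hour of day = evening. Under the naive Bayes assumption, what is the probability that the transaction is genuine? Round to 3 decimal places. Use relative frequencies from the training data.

fraudulent: (53/139) × (35/53) × (41/53) × (21/53) × (49/53) ≈ 0.0713551
genuine: (86/139) × (5/86) × (80/86) × (26/86) × (29/86) ≈ 0.00341131
P(genuine | x) = 0.00341131 / 0.07476641 ≈ 0.046

0.046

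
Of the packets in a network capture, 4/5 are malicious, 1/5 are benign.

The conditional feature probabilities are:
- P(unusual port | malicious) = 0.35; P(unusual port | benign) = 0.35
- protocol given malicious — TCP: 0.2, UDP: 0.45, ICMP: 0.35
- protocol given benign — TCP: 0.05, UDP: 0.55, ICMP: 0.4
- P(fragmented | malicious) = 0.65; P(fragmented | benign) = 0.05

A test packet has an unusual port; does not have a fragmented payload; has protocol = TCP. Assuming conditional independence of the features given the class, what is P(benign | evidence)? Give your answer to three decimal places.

0.145

malicious: 0.8 × 0.35 × 0.2 × (1−0.65) = 0.0196
benign: 0.2 × 0.35 × 0.05 × (1−0.05) = 0.003325
P(benign | x) = 0.003325 / 0.022925 ≈ 0.145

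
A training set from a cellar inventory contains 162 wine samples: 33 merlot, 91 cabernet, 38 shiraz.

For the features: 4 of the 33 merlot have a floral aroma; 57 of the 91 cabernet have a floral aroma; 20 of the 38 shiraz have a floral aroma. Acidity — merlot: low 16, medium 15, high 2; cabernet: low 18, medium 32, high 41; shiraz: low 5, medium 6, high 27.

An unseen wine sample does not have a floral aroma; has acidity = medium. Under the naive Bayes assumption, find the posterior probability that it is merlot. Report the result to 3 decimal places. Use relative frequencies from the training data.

0.471

merlot: (33/162) × (29/33) × (15/33) ≈ 0.0813692
cabernet: (91/162) × (34/91) × (32/91) ≈ 0.0738027
shiraz: (38/162) × (18/38) × (6/38) ≈ 0.0175439
P(merlot | x) = 0.0813692 / 0.1727158 ≈ 0.471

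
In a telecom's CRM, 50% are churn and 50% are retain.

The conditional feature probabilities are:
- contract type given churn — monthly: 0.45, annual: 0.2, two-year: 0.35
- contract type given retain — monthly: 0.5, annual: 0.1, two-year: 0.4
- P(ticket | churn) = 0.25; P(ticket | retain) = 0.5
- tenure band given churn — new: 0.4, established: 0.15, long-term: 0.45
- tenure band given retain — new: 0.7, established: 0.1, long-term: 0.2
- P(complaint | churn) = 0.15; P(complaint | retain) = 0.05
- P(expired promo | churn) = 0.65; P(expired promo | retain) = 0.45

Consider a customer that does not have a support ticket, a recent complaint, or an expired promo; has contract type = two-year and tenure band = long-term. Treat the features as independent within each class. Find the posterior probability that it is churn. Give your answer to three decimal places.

churn: 0.5 × 0.35 × (1−0.25) × 0.45 × (1−0.15) × (1−0.65) = 0.01757109375
retain: 0.5 × 0.4 × (1−0.5) × 0.2 × (1−0.05) × (1−0.45) = 0.01045
P(churn | x) = 0.01757109375 / 0.02802109375 ≈ 0.627

0.627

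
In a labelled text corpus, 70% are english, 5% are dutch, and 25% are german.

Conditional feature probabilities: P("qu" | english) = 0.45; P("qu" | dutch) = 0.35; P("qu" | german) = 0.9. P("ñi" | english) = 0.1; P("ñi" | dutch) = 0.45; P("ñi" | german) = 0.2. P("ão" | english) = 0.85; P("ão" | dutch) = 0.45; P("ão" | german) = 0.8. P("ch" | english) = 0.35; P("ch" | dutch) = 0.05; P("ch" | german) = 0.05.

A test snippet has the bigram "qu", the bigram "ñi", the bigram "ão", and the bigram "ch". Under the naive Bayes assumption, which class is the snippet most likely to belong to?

english

english: 0.7 × 0.45 × 0.1 × 0.85 × 0.35 = 0.00937125
dutch: 0.05 × 0.35 × 0.45 × 0.45 × 0.05 = 0.0001771875
german: 0.25 × 0.9 × 0.2 × 0.8 × 0.05 = 0.0018
Highest score → english.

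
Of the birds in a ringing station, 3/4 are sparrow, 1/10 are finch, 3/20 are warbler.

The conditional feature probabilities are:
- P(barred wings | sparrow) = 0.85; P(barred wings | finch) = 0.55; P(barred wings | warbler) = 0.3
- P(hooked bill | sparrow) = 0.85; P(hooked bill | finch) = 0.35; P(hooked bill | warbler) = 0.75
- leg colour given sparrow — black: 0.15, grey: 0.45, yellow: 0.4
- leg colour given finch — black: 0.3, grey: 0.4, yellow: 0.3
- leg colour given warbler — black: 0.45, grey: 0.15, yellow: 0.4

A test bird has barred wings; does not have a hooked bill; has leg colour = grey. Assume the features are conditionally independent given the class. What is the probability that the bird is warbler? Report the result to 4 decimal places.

0.0286

sparrow: 0.75 × 0.85 × (1−0.85) × 0.45 = 0.04303125
finch: 0.1 × 0.55 × (1−0.35) × 0.4 = 0.0143
warbler: 0.15 × 0.3 × (1−0.75) × 0.15 = 0.0016875
P(warbler | x) = 0.0016875 / 0.05901875 ≈ 0.0286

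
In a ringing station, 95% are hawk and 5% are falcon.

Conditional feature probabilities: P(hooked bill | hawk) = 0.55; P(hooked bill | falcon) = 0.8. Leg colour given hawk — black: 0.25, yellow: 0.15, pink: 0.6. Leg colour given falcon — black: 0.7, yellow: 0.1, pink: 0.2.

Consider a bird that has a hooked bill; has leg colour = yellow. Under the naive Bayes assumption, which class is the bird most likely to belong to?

hawk

hawk: 0.95 × 0.55 × 0.15 = 0.078375
falcon: 0.05 × 0.8 × 0.1 = 0.004
Highest score → hawk.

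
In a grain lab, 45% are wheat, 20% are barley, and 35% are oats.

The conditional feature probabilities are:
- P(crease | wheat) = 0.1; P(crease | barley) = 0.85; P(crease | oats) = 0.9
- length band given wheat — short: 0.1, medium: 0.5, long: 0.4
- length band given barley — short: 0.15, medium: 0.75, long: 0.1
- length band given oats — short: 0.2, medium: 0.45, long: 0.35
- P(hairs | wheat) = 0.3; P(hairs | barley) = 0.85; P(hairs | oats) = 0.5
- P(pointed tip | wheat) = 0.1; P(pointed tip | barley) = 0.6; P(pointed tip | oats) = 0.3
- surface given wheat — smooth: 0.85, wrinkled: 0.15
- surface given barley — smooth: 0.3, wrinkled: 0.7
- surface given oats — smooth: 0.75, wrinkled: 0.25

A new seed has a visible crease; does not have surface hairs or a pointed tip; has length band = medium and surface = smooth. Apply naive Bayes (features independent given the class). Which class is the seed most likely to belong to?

wheat: 0.45 × 0.1 × 0.5 × (1−0.3) × (1−0.1) × 0.85 = 0.01204875
barley: 0.2 × 0.85 × 0.75 × (1−0.85) × (1−0.6) × 0.3 = 0.002295
oats: 0.35 × 0.9 × 0.45 × (1−0.5) × (1−0.3) × 0.75 = 0.037209375
Highest score → oats.

oats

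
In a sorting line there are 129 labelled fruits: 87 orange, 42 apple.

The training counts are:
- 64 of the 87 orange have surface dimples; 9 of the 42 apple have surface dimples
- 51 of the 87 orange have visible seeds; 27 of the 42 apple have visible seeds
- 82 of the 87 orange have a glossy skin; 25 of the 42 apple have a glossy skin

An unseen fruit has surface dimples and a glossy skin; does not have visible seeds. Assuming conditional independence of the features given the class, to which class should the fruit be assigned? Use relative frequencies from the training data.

orange

orange: (87/129) × (64/87) × (36/87) × (82/87) ≈ 0.193494
apple: (42/129) × (9/42) × (15/42) × (25/42) ≈ 0.0148315
Highest score → orange.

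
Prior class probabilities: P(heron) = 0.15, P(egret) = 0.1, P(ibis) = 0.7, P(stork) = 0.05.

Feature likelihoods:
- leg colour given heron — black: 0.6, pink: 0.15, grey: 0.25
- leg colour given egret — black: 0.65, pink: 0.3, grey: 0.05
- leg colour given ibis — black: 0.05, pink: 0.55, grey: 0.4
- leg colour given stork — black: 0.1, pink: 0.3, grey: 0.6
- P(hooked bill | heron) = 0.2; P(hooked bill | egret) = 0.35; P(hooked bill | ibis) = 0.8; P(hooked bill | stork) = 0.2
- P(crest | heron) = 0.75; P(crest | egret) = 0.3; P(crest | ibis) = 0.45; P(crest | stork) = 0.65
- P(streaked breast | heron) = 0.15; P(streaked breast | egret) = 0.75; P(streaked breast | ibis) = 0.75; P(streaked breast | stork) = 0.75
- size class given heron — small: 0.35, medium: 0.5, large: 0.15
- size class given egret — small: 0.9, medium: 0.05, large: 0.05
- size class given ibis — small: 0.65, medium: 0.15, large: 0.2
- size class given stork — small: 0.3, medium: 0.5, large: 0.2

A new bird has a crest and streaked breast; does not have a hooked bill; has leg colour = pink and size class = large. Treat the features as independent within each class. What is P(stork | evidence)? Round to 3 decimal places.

heron: 0.15 × 0.15 × (1−0.2) × 0.75 × 0.15 × 0.15 = 0.00030375
egret: 0.1 × 0.3 × (1−0.35) × 0.3 × 0.75 × 0.05 = 0.000219375
ibis: 0.7 × 0.55 × (1−0.8) × 0.45 × 0.75 × 0.2 = 0.0051975
stork: 0.05 × 0.3 × (1−0.2) × 0.65 × 0.75 × 0.2 = 0.00117
P(stork | x) = 0.00117 / 0.006890625 ≈ 0.170

0.170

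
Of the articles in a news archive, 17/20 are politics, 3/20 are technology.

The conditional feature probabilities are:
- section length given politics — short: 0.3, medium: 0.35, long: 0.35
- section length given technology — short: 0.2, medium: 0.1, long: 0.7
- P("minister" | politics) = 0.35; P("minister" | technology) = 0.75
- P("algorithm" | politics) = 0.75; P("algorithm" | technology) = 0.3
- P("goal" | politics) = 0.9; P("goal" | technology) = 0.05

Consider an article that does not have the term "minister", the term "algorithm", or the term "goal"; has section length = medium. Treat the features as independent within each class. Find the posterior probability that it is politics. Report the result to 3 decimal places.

0.660

politics: 0.85 × 0.35 × (1−0.35) × (1−0.75) × (1−0.9) = 0.004834375
technology: 0.15 × 0.1 × (1−0.75) × (1−0.3) × (1−0.05) = 0.00249375
P(politics | x) = 0.004834375 / 0.007328125 ≈ 0.660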